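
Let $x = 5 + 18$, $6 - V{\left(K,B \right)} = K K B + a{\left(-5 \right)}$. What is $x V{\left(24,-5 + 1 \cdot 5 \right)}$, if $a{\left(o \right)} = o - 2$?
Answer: $299$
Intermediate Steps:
$a{\left(o \right)} = -2 + o$ ($a{\left(o \right)} = o - 2 = -2 + o$)
$V{\left(K,B \right)} = 13 - B K^{2}$ ($V{\left(K,B \right)} = 6 - \left(K K B - 7\right) = 6 - \left(K^{2} B - 7\right) = 6 - \left(B K^{2} - 7\right) = 6 - \left(-7 + B K^{2}\right) = 13 - B K^{2}$)
$x = 23$
$x V{\left(24,-5 + 1 \cdot 5 \right)} = 23 \left(13 - \left(-5 + 1 \cdot 5\right) 24^{2}\right) = 23 \left(13 - \left(-5 + 5\right) 576\right) = 23 \left(13 - 0 \cdot 576\right) = 23 \left(13 + 0\right) = 23 \cdot 13 = 299$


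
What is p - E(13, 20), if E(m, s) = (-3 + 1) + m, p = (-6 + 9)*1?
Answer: -8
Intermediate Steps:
p = 3 (p = 3*1 = 3)
E(m, s) = -2 + m
p - E(13, 20) = 3 - (-2 + 13) = 3 - 1*11 = 3 - 11 = -8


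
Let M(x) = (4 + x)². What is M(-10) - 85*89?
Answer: -7529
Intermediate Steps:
M(-10) - 85*89 = (4 - 10)² - 85*89 = (-6)² - 7565 = 36 - 7565 = -7529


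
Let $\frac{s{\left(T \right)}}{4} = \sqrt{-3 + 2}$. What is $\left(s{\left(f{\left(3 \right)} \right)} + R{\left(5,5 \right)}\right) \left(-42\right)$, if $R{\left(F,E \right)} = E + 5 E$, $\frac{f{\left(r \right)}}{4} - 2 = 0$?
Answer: $-1260 - 168 i \approx -1260.0 - 168.0 i$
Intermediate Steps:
$f{\left(r \right)} = 8$ ($f{\left(r \right)} = 8 + 4 \cdot 0 = 8 + 0 = 8$)
$s{\left(T \right)} = 4 i$ ($s{\left(T \right)} = 4 \sqrt{-3 + 2} = 4 \sqrt{-1} = 4 i$)
$R{\left(F,E \right)} = 6 E$
$\left(s{\left(f{\left(3 \right)} \right)} + R{\left(5,5 \right)}\right) \left(-42\right) = \left(4 i + 6 \cdot 5\right) \left(-42\right) = \left(4 i + 30\right) \left(-42\right) = \left(30 + 4 i\right) \left(-42\right) = -1260 - 168 i$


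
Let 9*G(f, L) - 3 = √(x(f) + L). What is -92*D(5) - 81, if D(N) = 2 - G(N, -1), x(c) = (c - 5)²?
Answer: -703/3 + 92*I/9 ≈ -234.33 + 10.222*I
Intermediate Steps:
x(c) = (-5 + c)²
G(f, L) = ⅓ + √(L + (-5 + f)²)/9 (G(f, L) = ⅓ + √((-5 + f)² + L)/9 = ⅓ + √(L + (-5 + f)²)/9)
D(N) = 5/3 - √(-1 + (-5 + N)²)/9 (D(N) = 2 - (⅓ + √(-1 + (-5 + N)²)/9) = 2 + (-⅓ - √(-1 + (-5 + N)²)/9) = 5/3 - √(-1 + (-5 + N)²)/9)
-92*D(5) - 81 = -92*(5/3 - √(-1 + (-5 + 5)²)/9) - 81 = -92*(5/3 - √(-1 + 0²)/9) - 81 = -92*(5/3 - √(-1 + 0)/9) - 81 = -92*(5/3 - I/9) - 81 = (-460/3 + 92*I/9) - 81 = -703/3 + 92*I/9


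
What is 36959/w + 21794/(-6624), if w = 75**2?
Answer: 2263429/690000 ≈ 3.2803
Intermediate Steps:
w = 5625
36959/w + 21794/(-6624) = 36959/5625 + 21794/(-6624) = 36959*(1/5625) + 21794*(-1/6624) = 36959/5625 - 10897/3312 = 2263429/690000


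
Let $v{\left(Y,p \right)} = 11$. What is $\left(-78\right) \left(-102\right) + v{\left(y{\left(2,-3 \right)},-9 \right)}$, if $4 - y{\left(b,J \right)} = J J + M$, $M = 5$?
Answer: $7967$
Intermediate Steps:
$y{\left(b,J \right)} = -1 - J^{2}$ ($y{\left(b,J \right)} = 4 - \left(J J + 5\right) = 4 - \left(J^{2} + 5\right) = 4 - \left(5 + J^{2}\right) = -1 - J^{2}$)
$\left(-78\right) \left(-102\right) + v{\left(y{\left(2,-3 \right)},-9 \right)} = \left(-78\right) \left(-102\right) + 11 = 7956 + 11 = 7967$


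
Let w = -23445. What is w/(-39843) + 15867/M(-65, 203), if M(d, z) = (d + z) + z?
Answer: 71131514/1509607 ≈ 47.119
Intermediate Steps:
M(d, z) = d + 2*z
w/(-39843) + 15867/M(-65, 203) = -23445/(-39843) + 15867/(-65 + 2*203) = -23445*(-1/39843) + 15867/(-65 + 406) = 2605/4427 + 15867/341 = 71131514/1509607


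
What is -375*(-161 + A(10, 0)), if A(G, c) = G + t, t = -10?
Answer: 60375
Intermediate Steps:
A(G, c) = -10 + G (A(G, c) = G - 10 = -10 + G)
-375*(-161 + A(10, 0)) = -375*(-161 + (-10 + 10)) = -375*(-161 + 0) = -375*(-161) = 60375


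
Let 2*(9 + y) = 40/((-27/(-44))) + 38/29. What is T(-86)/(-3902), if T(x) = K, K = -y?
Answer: 9493/1527633 ≈ 0.0062142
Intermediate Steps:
y = 18986/783 (y = -9 + (40/((-27/(-44))) + 38/29)/2 = -9 + (40/((-27*(-1/44))) + 38*(1/29))/2 = -9 + (40/(27/44) + 38/29)/2 = -9 + (40*(44/27) + 38/29)/2 = -9 + (1760/27 + 38/29)/2 = -9 + (1/2)*(52066/783) = -9 + 26033/783 = 18986/783 ≈ 24.248)
K = -18986/783 (K = -1*18986/783 = -18986/783 ≈ -24.248)
T(x) = -18986/783
T(-86)/(-3902) = -18986/783/(-3902) = -18986/783*(-1/3902) = 9493/1527633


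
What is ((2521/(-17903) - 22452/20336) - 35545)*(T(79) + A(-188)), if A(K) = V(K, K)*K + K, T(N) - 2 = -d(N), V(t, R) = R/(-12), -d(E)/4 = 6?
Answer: 5026699575132341/45509426 ≈ 1.1045e+8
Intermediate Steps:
d(E) = -24 (d(E) = -4*6 = -24)
V(t, R) = -R/12 (V(t, R) = R*(-1/12) = -R/12)
T(N) = 26 (T(N) = 2 - 1*(-24) = 2 + 24 = 26)
A(K) = K - K²/12 (A(K) = (-K/12)*K + K = -K²/12 + K = K - K²/12)
((2521/(-17903) - 22452/20336) - 35545)*(T(79) + A(-188)) = ((2521/(-17903) - 22452/20336) - 35545)*(26 + (1/12)*(-188)*(12 - 1*(-188))) = ((2521*(-1/17903) - 22452*1/20336) - 35545)*(26 + (1/12)*(-188)*(12 + 188)) = ((-2521/17903 - 5613/5084) - 35545)*(26 + (1/12)*(-188)*200) = (-113306303/91018852 - 35545)*(26 - 9400/3) = -3235378400643/91018852*(-9322/3) = 5026699575132341/45509426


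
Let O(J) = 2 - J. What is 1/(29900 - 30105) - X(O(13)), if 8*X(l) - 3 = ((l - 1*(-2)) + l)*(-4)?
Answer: -17023/1640 ≈ -10.380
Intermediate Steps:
X(l) = -5/8 - l (X(l) = 3/8 + (((l - 1*(-2)) + l)*(-4))/8 = 3/8 + (((l + 2) + l)*(-4))/8 = 3/8 + (((2 + l) + l)*(-4))/8 = 3/8 + ((2 + 2*l)*(-4))/8 = 3/8 + (-8 - 8*l)/8 = 3/8 + (-1 - l) = -5/8 - l)
1/(29900 - 30105) - X(O(13)) = 1/(29900 - 30105) - (-5/8 - (2 - 1*13)) = 1/(-205) - (-5/8 - (2 - 13)) = -1/205 - (-5/8 - 1*(-11)) = -1/205 - (-5/8 + 11) = -1/205 - 1*83/8 = -1/205 - 83/8 = -17023/1640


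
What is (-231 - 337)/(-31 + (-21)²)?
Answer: -284/205 ≈ -1.3854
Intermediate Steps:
(-231 - 337)/(-31 + (-21)²) = -568/(-31 + 441) = -568/410 = -568*1/410 = -284/205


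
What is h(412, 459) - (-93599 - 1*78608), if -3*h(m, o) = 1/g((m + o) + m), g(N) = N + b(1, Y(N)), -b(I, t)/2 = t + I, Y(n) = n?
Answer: 663857986/3855 ≈ 1.7221e+5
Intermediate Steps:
b(I, t) = -2*I - 2*t (b(I, t) = -2*(t + I) = -2*(I + t) = -2*I - 2*t)
g(N) = -2 - N (g(N) = N + (-2*1 - 2*N) = N + (-2 - 2*N) = -2 - N)
h(m, o) = -1/(3*(-2 - o - 2*m)) (h(m, o) = -1/(3*(-2 - ((m + o) + m))) = -1/(3*(-2 - (o + 2*m))) = -1/(3*(-2 + (-o - 2*m))) = -1/(3*(-2 - o - 2*m)))
h(412, 459) - (-93599 - 1*78608) = 1/(3*(2 + 459 + 2*412)) - (-93599 - 1*78608) = 1/(3*(2 + 459 + 824)) - (-93599 - 78608) = (⅓)/1285 - 1*(-172207) = (⅓)*(1/1285) + 172207 = 1/3855 + 172207 = 663857986/3855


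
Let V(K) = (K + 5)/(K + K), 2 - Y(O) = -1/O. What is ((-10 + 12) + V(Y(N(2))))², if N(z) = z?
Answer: 49/4 ≈ 12.250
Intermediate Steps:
Y(O) = 2 + 1/O (Y(O) = 2 - (-1)/O = 2 + 1/O)
V(K) = (5 + K)/(2*K) (V(K) = (5 + K)/((2*K)) = (5 + K)*(1/(2*K)) = (5 + K)/(2*K))
((-10 + 12) + V(Y(N(2))))² = ((-10 + 12) + (5 + (2 + 1/2))/(2*(2 + 1/2)))² = (2 + (5 + (2 + ½))/(2*(2 + ½)))² = (2 + (5 + 5/2)/(2*(5/2)))² = (2 + (½)*(⅖)*(15/2))² = (2 + 3/2)² = (7/2)² = 49/4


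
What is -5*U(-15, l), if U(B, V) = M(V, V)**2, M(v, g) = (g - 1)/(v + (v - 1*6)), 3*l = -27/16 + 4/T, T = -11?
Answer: -790321/3026420 ≈ -0.26114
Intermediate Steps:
l = -361/528 (l = (-27/16 + 4/(-11))/3 = (-27*1/16 + 4*(-1/11))/3 = (-27/16 - 4/11)/3 = (1/3)*(-361/176) = -361/528 ≈ -0.68371)
M(v, g) = (-1 + g)/(-6 + 2*v) (M(v, g) = (-1 + g)/(v + (v - 6)) = (-1 + g)/(v + (-6 + v)) = (-1 + g)/(-6 + 2*v))
U(B, V) = (-1 + V)**2/(4*(-3 + V)**2) (U(B, V) = ((-1 + V)/(2*(-3 + V)))**2 = (-1 + V)**2/(4*(-3 + V)**2))
-5*U(-15, l) = -5*(-1 - 361/528)**2/(4*(-3 - 361/528)**2) = -5*(-889/528)**2/(4*(-1945/528)**2) = -5*790321*278784/(4*278784*3783025) = -5*790321/15132100 = -790321/3026420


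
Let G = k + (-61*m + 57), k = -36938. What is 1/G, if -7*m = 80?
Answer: -7/253287 ≈ -2.7637e-5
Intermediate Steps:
m = -80/7 (m = -⅐*80 = -80/7 ≈ -11.429)
G = -253287/7 (G = -36938 + (-61*(-80/7) + 57) = -36938 + (4880/7 + 57) = -36938 + 5279/7 = -253287/7 ≈ -36184.)
1/G = 1/(-253287/7) = -7/253287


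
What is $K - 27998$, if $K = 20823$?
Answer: $-7175$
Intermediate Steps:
$K - 27998 = 20823 - 27998 = -7175$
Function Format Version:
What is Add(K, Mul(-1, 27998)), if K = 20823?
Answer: -7175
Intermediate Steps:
Add(K, Mul(-1, 27998)) = Add(20823, Mul(-1, 27998)) = Add(20823, -27998) = -7175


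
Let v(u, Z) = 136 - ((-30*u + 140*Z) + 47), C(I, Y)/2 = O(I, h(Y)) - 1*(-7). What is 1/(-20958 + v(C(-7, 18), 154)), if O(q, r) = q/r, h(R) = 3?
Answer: -1/42149 ≈ -2.3725e-5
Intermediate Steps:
C(I, Y) = 14 + 2*I/3 (C(I, Y) = 2*(I/3 - 1*(-7)) = 2*(I*(1/3) + 7) = 2*(I/3 + 7) = 2*(7 + I/3) = 14 + 2*I/3)
v(u, Z) = 89 - 140*Z + 30*u (v(u, Z) = 136 - (47 - 30*u + 140*Z) = 136 + (-47 - 140*Z + 30*u) = 89 - 140*Z + 30*u)
1/(-20958 + v(C(-7, 18), 154)) = 1/(-20958 + (89 - 140*154 + 30*(14 + (2/3)*(-7)))) = 1/(-20958 + (89 - 21560 + 30*(14 - 14/3))) = 1/(-20958 + (89 - 21560 + 30*(28/3))) = 1/(-20958 + (89 - 21560 + 280)) = 1/(-20958 - 21191) = 1/(-42149) = -1/42149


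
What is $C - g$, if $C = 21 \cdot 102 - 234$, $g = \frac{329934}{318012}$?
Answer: $\frac{101072827}{53002} \approx 1907.0$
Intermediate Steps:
$g = \frac{54989}{53002}$ ($g = 329934 \cdot \frac{1}{318012} = \frac{54989}{53002} \approx 1.0375$)
$C = 1908$ ($C = 2142 - 234 = 1908$)
$C - g = 1908 - \frac{54989}{53002} = \frac{101072827}{53002}$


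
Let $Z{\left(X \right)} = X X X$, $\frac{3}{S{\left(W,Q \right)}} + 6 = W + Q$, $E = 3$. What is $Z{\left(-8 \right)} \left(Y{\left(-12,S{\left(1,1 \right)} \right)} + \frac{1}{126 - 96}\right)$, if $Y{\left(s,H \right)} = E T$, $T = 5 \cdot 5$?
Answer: $- \frac{576256}{15} \approx -38417.0$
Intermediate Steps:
$T = 25$
$S{\left(W,Q \right)} = \frac{3}{-6 + Q + W}$ ($S{\left(W,Q \right)} = \frac{3}{-6 + \left(W + Q\right)} = \frac{3}{-6 + \left(Q + W\right)} = \frac{3}{-6 + Q + W}$)
$Z{\left(X \right)} = X^{3}$ ($Z{\left(X \right)} = X X^{2} = X^{3}$)
$Y{\left(s,H \right)} = 75$ ($Y{\left(s,H \right)} = 3 \cdot 25 = 75$)
$Z{\left(-8 \right)} \left(Y{\left(-12,S{\left(1,1 \right)} \right)} + \frac{1}{126 - 96}\right) = \left(-8\right)^{3} \left(75 + \frac{1}{126 - 96}\right) = - 512 \left(75 + \frac{1}{30}\right) = \left(-512\right) \frac{2251}{30} = - \frac{576256}{15}$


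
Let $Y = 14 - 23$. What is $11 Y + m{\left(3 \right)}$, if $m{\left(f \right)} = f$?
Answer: $-96$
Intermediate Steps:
$Y = -9$
$11 Y + m{\left(3 \right)} = 11 \left(-9\right) + 3 = -99 + 3 = -96$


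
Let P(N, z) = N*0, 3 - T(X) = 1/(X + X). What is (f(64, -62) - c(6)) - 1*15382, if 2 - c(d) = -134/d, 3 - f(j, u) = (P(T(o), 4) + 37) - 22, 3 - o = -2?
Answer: -46255/3 ≈ -15418.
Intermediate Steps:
o = 5 (o = 3 - 1*(-2) = 3 + 2 = 5)
T(X) = 3 - 1/(2*X) (T(X) = 3 - 1/(X + X) = 3 - 1/(2*X))
P(N, z) = 0
f(j, u) = -12 (f(j, u) = 3 - ((0 + 37) - 22) = 3 - (37 - 22) = 3 - 1*15 = 3 - 15 = -12)
c(d) = 2 + 134/d (c(d) = 2 - (-134)/d = 2 + 134/d)
(f(64, -62) - c(6)) - 1*15382 = (-12 - (2 + 134/6)) - 1*15382 = (-12 - (2 + 134*(1/6))) - 15382 = (-12 - (2 + 67/3)) - 15382 = (-12 - 1*73/3) - 15382 = (-12 - 73/3) - 15382 = -109/3 - 15382 = -46255/3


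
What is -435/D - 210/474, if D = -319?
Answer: 800/869 ≈ 0.92060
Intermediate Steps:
-435/D - 210/474 = -435/(-319) - 210/474 = -435*(-1/319) - 210*1/474 = 15/11 - 35/79 = 800/869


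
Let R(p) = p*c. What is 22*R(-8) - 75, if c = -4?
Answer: 629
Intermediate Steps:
R(p) = -4*p (R(p) = p*(-4) = -4*p)
22*R(-8) - 75 = 22*(-4*(-8)) - 75 = 22*32 - 75 = 704 - 75 = 629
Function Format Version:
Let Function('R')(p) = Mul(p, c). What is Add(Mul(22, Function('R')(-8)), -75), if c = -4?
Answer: 629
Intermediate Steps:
Function('R')(p) = Mul(-4, p) (Function('R')(p) = Mul(p, -4) = Mul(-4, p))
Add(Mul(22, Function('R')(-8)), -75) = Add(Mul(22, Mul(-4, -8)), -75) = Add(Mul(22, 32), -75) = Add(704, -75) = 629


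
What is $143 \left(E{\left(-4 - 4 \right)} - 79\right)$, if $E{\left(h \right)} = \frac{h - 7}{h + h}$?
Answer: $- \frac{178607}{16} \approx -11163.0$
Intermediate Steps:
$E{\left(h \right)} = \frac{-7 + h}{2 h}$
$143 \left(E{\left(-4 - 4 \right)} - 79\right) = 143 \left(\frac{-7 - 8}{2 \left(-4 - 4\right)} - 79\right) = 143 \left(\frac{-7 - 8}{2 \left(-8\right)} - 79\right) = 143 \left(\frac{1}{2} \left(- \frac{1}{8}\right) \left(-15\right) - 79\right) = 143 \left(\frac{15}{16} - 79\right) = 143 \left(- \frac{1249}{16}\right) = - \frac{178607}{16}$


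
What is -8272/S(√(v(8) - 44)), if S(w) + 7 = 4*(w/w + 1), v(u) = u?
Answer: -8272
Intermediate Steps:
S(w) = 1 (S(w) = -7 + 4*(w/w + 1) = -7 + 4*(1 + 1) = -7 + 4*2 = -7 + 8 = 1)
-8272/S(√(v(8) - 44)) = -8272/1 = -8272*1 = -8272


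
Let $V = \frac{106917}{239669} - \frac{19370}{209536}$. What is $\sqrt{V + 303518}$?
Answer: $\frac{\sqrt{2990102102184244957153791}}{3138705224} \approx 550.92$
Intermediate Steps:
$V = \frac{8880285991}{25109641792}$ ($V = 106917 \cdot \frac{1}{239669} - \frac{9685}{104768} = \frac{106917}{239669} - \frac{9685}{104768} = \frac{8880285991}{25109641792} \approx 0.35366$)
$\sqrt{V + 303518} = \sqrt{\frac{8880285991}{25109641792} + 303518} = \sqrt{\frac{7621237137710247}{25109641792}} = \frac{\sqrt{2990102102184244957153791}}{3138705224}$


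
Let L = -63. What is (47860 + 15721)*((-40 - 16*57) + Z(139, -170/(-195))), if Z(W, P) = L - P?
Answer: -2519015639/39 ≈ -6.4590e+7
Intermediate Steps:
Z(W, P) = -63 - P
(47860 + 15721)*((-40 - 16*57) + Z(139, -170/(-195))) = (47860 + 15721)*((-40 - 16*57) + (-63 - (-170)/(-195))) = 63581*((-40 - 912) + (-63 - (-170)*(-1)/195)) = 63581*(-952 + (-63 - 1*34/39)) = 63581*(-952 + (-63 - 34/39)) = 63581*(-952 - 2491/39) = 63581*(-39619/39) = -2519015639/39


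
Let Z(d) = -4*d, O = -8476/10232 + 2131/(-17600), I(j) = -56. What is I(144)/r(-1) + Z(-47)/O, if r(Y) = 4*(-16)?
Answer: -33706032357/170981992 ≈ -197.13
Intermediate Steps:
r(Y) = -64
O = -21372749/22510400 (O = -8476*1/10232 + 2131*(-1/17600) = -2119/2558 - 2131/17600 = -21372749/22510400 ≈ -0.94946)
I(144)/r(-1) + Z(-47)/O = -56/(-64) + (-4*(-47))/(-21372749/22510400) = -56*(-1/64) + 188*(-22510400/21372749) = 7/8 - 4231955200/21372749 = -33706032357/170981992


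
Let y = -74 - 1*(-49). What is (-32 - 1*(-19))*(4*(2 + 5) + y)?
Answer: -39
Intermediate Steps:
y = -25 (y = -74 + 49 = -25)
(-32 - 1*(-19))*(4*(2 + 5) + y) = (-32 - 1*(-19))*(4*(2 + 5) - 25) = (-32 + 19)*(4*7 - 25) = -13*(28 - 25) = -13*3 = -39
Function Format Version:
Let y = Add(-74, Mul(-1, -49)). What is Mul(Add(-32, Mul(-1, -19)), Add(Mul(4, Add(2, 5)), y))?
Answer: -39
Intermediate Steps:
y = -25 (y = Add(-74, 49) = -25)
Mul(Add(-32, Mul(-1, -19)), Add(Mul(4, Add(2, 5)), y)) = Mul(Add(-32, Mul(-1, -19)), Add(Mul(4, Add(2, 5)), -25)) = Mul(Add(-32, 19), Add(Mul(4, 7), -25)) = Mul(-13, Add(28, -25)) = Mul(-13, 3) = -39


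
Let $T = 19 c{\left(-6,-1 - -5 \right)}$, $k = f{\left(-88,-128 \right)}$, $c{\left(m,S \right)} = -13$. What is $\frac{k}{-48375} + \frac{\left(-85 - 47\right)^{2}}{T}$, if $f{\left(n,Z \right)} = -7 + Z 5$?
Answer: $- \frac{842726191}{11948625} \approx -70.529$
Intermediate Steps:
$f{\left(n,Z \right)} = -7 + 5 Z$
$k = -647$ ($k = -7 + 5 \left(-128\right) = -7 - 640 = -647$)
$T = -247$ ($T = 19 \left(-13\right) = -247$)
$\frac{k}{-48375} + \frac{\left(-85 - 47\right)^{2}}{T} = - \frac{647}{-48375} + \frac{\left(-85 - 47\right)^{2}}{-247} = \left(-647\right) \left(- \frac{1}{48375}\right) + \left(-132\right)^{2} \left(- \frac{1}{247}\right) = \frac{647}{48375} + 17424 \left(- \frac{1}{247}\right) = \frac{647}{48375} - \frac{17424}{247} = - \frac{842726191}{11948625}$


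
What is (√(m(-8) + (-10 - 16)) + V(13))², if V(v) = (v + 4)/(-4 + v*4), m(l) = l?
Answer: -78047/2304 + 17*I*√34/24 ≈ -33.875 + 4.1303*I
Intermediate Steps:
V(v) = (4 + v)/(-4 + 4*v)
(√(m(-8) + (-10 - 16)) + V(13))² = (√(-8 + (-10 - 16)) + (4 + 13)/(4*(-1 + 13)))² = (√(-8 - 26) + (¼)*17/12)² = (√(-34) + (¼)*(1/12)*17)² = (I*√34 + 17/48)² = (17/48 + I*√34)²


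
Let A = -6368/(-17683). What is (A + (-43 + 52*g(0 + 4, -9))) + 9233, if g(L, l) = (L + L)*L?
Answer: 191937650/17683 ≈ 10854.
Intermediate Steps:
g(L, l) = 2*L² (g(L, l) = (2*L)*L = 2*L²)
A = 6368/17683 (A = -6368*(-1/17683) = 6368/17683 ≈ 0.36012)
(A + (-43 + 52*g(0 + 4, -9))) + 9233 = (6368/17683 + (-43 + 52*(2*(0 + 4)²))) + 9233 = (6368/17683 + (-43 + 52*(2*4²))) + 9233 = (6368/17683 + (-43 + 52*(2*16))) + 9233 = (6368/17683 + (-43 + 52*32)) + 9233 = (6368/17683 + (-43 + 1664)) + 9233 = (6368/17683 + 1621) + 9233 = 28670511/17683 + 9233 = 191937650/17683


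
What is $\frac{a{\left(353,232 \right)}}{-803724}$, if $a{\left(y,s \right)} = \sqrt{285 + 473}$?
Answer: $- \frac{\sqrt{758}}{803724} \approx -3.4255 \cdot 10^{-5}$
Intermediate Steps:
$a{\left(y,s \right)} = \sqrt{758}$
$\frac{a{\left(353,232 \right)}}{-803724} = \frac{\sqrt{758}}{-803724} = \sqrt{758} \left(- \frac{1}{803724}\right) = - \frac{\sqrt{758}}{803724}$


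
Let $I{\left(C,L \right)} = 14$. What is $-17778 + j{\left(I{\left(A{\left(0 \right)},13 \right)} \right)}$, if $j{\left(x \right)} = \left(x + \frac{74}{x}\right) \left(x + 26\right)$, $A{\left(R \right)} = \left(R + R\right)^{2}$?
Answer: $- \frac{119046}{7} \approx -17007.0$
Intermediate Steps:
$A{\left(R \right)} = 4 R^{2}$ ($A{\left(R \right)} = \left(2 R\right)^{2} = 4 R^{2}$)
$j{\left(x \right)} = \left(26 + x\right) \left(x + \frac{74}{x}\right)$ ($j{\left(x \right)} = \left(x + \frac{74}{x}\right) \left(26 + x\right) = \left(26 + x\right) \left(x + \frac{74}{x}\right)$)
$-17778 + j{\left(I{\left(A{\left(0 \right)},13 \right)} \right)} = -17778 + \left(74 + 14^{2} + 26 \cdot 14 + \frac{1924}{14}\right) = -17778 + \left(74 + 196 + 364 + 1924 \cdot \frac{1}{14}\right) = -17778 + \left(74 + 196 + 364 + \frac{962}{7}\right) = -17778 + \frac{5400}{7} = - \frac{119046}{7}$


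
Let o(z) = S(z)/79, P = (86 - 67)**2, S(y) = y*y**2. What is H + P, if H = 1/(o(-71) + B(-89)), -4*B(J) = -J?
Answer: 519361359/1438675 ≈ 361.00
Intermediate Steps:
S(y) = y**3
P = 361 (P = 19**2 = 361)
B(J) = J/4 (B(J) = -(-1)*J/4 = J/4)
o(z) = z**3/79
H = -316/1438675 (H = 1/((1/79)*(-71)**3 + (1/4)*(-89)) = 1/((1/79)*(-357911) - 89/4) = 1/(-357911/79 - 89/4) = 1/(-1438675/316) = -316/1438675 ≈ -0.00021965)
H + P = -316/1438675 + 361 = 519361359/1438675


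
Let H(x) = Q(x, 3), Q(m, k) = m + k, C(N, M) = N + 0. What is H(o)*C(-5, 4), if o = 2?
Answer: -25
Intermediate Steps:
C(N, M) = N
Q(m, k) = k + m
H(x) = 3 + x
H(o)*C(-5, 4) = (3 + 2)*(-5) = 5*(-5) = -25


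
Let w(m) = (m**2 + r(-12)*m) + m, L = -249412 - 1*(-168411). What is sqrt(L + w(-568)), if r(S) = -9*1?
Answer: sqrt(246167) ≈ 496.15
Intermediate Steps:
L = -81001 (L = -249412 + 168411 = -81001)
r(S) = -9
w(m) = m**2 - 8*m (w(m) = (m**2 - 9*m) + m = m**2 - 8*m)
sqrt(L + w(-568)) = sqrt(-81001 - 568*(-8 - 568)) = sqrt(-81001 - 568*(-576)) = sqrt(-81001 + 327168) = sqrt(246167)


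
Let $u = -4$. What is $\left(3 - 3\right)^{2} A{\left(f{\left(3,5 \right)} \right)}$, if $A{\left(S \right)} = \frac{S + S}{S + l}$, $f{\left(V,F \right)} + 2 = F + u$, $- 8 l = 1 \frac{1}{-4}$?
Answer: $0$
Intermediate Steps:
$l = \frac{1}{32}$ ($l = - \frac{1 \frac{1}{-4}}{8} = - \frac{1 \left(- \frac{1}{4}\right)}{8} = \left(- \frac{1}{8}\right) \left(- \frac{1}{4}\right) = \frac{1}{32} \approx 0.03125$)
$f{\left(V,F \right)} = -6 + F$ ($f{\left(V,F \right)} = -2 + \left(F - 4\right) = -2 + \left(-4 + F\right) = -6 + F$)
$A{\left(S \right)} = \frac{2 S}{\frac{1}{32} + S}$ ($A{\left(S \right)} = \frac{S + S}{S + \frac{1}{32}} = \frac{2 S}{\frac{1}{32} + S}$)
$\left(3 - 3\right)^{2} A{\left(f{\left(3,5 \right)} \right)} = \left(3 - 3\right)^{2} \frac{64 \left(-6 + 5\right)}{1 + 32 \left(-6 + 5\right)} = 0^{2} \cdot 64 \left(-1\right) \frac{1}{1 + 32 \left(-1\right)} = 0 \cdot 64 \left(-1\right) \frac{1}{1 - 32} = 0 \cdot 64 \left(-1\right) \frac{1}{-31} = 0 \cdot 64 \left(-1\right) \left(- \frac{1}{31}\right) = 0 \cdot \frac{64}{31} = 0$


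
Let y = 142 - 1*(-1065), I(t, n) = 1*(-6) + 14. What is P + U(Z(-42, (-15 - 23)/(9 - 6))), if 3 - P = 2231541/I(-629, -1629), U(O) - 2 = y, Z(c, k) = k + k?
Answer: -2221845/8 ≈ -2.7773e+5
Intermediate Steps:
I(t, n) = 8 (I(t, n) = -6 + 14 = 8)
Z(c, k) = 2*k
y = 1207 (y = 142 + 1065 = 1207)
U(O) = 1209 (U(O) = 2 + 1207 = 1209)
P = -2231517/8 (P = 3 - 2231541/8 = -2231517/8 ≈ -2.7894e+5)
P + U(Z(-42, (-15 - 23)/(9 - 6))) = -2231517/8 + 1209 = -2221845/8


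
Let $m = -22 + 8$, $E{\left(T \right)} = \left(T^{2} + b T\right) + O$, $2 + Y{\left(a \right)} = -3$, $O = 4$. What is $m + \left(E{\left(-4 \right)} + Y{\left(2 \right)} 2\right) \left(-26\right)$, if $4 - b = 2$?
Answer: $-66$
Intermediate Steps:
$b = 2$ ($b = 4 - 2 = 2$)
$Y{\left(a \right)} = -5$ ($Y{\left(a \right)} = -2 - 3 = -5$)
$E{\left(T \right)} = 4 + T^{2} + 2 T$ ($E{\left(T \right)} = \left(T^{2} + 2 T\right) + 4 = 4 + T^{2} + 2 T$)
$m = -14$
$m + \left(E{\left(-4 \right)} + Y{\left(2 \right)} 2\right) \left(-26\right) = -14 + \left(\left(4 + \left(-4\right)^{2} + 2 \left(-4\right)\right) - 10\right) \left(-26\right) = -14 + \left(\left(4 + 16 - 8\right) - 10\right) \left(-26\right) = -14 + \left(12 - 10\right) \left(-26\right) = -14 + 2 \left(-26\right) = -14 - 52 = -66$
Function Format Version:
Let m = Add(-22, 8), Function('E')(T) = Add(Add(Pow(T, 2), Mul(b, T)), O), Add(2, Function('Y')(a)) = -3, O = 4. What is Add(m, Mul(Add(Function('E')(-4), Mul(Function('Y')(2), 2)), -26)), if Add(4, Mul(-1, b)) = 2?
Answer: -66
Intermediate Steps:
b = 2 (b = Add(4, Mul(-1, 2)) = Add(4, -2) = 2)
Function('Y')(a) = -5 (Function('Y')(a) = Add(-2, -3) = -5)
Function('E')(T) = Add(4, Pow(T, 2), Mul(2, T)) (Function('E')(T) = Add(Add(Pow(T, 2), Mul(2, T)), 4) = Add(4, Pow(T, 2), Mul(2, T)))
m = -14
Add(m, Mul(Add(Function('E')(-4), Mul(Function('Y')(2), 2)), -26)) = Add(-14, Mul(Add(Add(4, Pow(-4, 2), Mul(2, -4)), Mul(-5, 2)), -26)) = Add(-14, Mul(Add(Add(4, 16, -8), -10), -26)) = Add(-14, Mul(Add(12, -10), -26)) = Add(-14, Mul(2, -26)) = Add(-14, -52) = -66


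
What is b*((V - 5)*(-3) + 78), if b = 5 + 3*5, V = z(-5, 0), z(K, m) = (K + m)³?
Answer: 9360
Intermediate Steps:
V = -125 (V = (-5 + 0)³ = (-5)³ = -125)
b = 20 (b = 5 + 15 = 20)
b*((V - 5)*(-3) + 78) = 20*((-125 - 5)*(-3) + 78) = 20*(-130*(-3) + 78) = 20*(390 + 78) = 20*468 = 9360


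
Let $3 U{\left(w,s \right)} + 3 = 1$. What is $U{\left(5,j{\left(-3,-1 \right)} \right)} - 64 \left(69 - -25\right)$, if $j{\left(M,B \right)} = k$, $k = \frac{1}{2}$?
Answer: $- \frac{18050}{3} \approx -6016.7$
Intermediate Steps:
$k = \frac{1}{2} \approx 0.5$
$j{\left(M,B \right)} = \frac{1}{2}$
$U{\left(w,s \right)} = - \frac{2}{3}$ ($U{\left(w,s \right)} = -1 + \frac{1}{3} \cdot 1 = -1 + \frac{1}{3} = - \frac{2}{3}$)
$U{\left(5,j{\left(-3,-1 \right)} \right)} - 64 \left(69 - -25\right) = - \frac{2}{3} - 64 \left(69 - -25\right) = - \frac{2}{3} - 64 \left(69 + 25\right) = - \frac{2}{3} - 6016 = - \frac{18050}{3}$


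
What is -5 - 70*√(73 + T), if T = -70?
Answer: -5 - 70*√3 ≈ -126.24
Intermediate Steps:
-5 - 70*√(73 + T) = -5 - 70*√(73 - 70) = -5 - 70*√3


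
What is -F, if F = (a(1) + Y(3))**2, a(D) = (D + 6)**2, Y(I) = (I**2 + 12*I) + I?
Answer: -9409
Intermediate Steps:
Y(I) = I**2 + 13*I
a(D) = (6 + D)**2
F = 9409 (F = ((6 + 1)**2 + 3*(13 + 3))**2 = (7**2 + 3*16)**2 = (49 + 48)**2 = 97**2 = 9409)
-F = -1*9409 = -9409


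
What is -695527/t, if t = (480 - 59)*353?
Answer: -695527/148613 ≈ -4.6801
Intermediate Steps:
t = 148613 (t = 421*353 = 148613)
-695527/t = -695527/148613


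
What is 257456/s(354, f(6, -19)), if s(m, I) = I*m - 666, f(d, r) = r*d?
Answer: -128728/20511 ≈ -6.2760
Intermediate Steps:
f(d, r) = d*r
s(m, I) = -666 + I*m
257456/s(354, f(6, -19)) = 257456/(-666 + (6*(-19))*354) = 257456/(-666 - 114*354) = 257456/(-666 - 40356) = 257456/(-41022) = 257456*(-1/41022) = -128728/20511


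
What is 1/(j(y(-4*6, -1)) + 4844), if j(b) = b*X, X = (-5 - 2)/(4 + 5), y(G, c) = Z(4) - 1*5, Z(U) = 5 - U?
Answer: 9/43624 ≈ 0.00020631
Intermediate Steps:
y(G, c) = -4 (y(G, c) = (5 - 1*4) - 1*5 = (5 - 4) - 5 = 1 - 5 = -4)
X = -7/9 ≈ -0.77778
j(b) = -7*b/9 (j(b) = b*(-7/9) = -7*b/9)
1/(j(y(-4*6, -1)) + 4844) = 1/(-7/9*(-4) + 4844) = 1/(28/9 + 4844) = 1/(43624/9) = 9/43624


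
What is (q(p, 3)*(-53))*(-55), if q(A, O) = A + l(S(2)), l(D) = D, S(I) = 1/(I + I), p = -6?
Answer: -67045/4 ≈ -16761.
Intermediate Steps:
S(I) = 1/(2*I)
q(A, O) = 1/4 + A (q(A, O) = A + (1/2)/2 = A + (1/2)*(1/2) = A + 1/4 = 1/4 + A)
(q(p, 3)*(-53))*(-55) = ((1/4 - 6)*(-53))*(-55) = -23/4*(-53)*(-55) = (1219/4)*(-55) = -67045/4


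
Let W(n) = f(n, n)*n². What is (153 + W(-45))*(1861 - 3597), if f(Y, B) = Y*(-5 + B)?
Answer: -7909915608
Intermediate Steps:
W(n) = n³*(-5 + n) (W(n) = (n*(-5 + n))*n² = n³*(-5 + n))
(153 + W(-45))*(1861 - 3597) = (153 + (-45)³*(-5 - 45))*(1861 - 3597) = (153 - 91125*(-50))*(-1736) = (153 + 4556250)*(-1736) = 4556403*(-1736) = -7909915608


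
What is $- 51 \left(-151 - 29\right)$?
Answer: $9180$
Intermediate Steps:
$- 51 \left(-151 - 29\right) = \left(-51\right) \left(-180\right) = 9180$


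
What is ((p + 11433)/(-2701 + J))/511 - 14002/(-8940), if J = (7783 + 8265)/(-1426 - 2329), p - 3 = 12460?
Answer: 11980116649411/7734430321170 ≈ 1.5489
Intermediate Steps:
p = 12463 (p = 3 + 12460 = 12463)
J = -16048/3755 (J = 16048/(-3755) = 16048*(-1/3755) = -16048/3755 ≈ -4.2738)
((p + 11433)/(-2701 + J))/511 - 14002/(-8940) = ((12463 + 11433)/(-2701 - 16048/3755))/511 - 14002/(-8940) = (23896/(-10158303/3755))*(1/511) - 14002*(-1/8940) = (23896*(-3755/10158303))*(1/511) + 7001/4470 = -89729480/10158303*1/511 + 7001/4470 = -89729480/5190892833 + 7001/4470 = 11980116649411/7734430321170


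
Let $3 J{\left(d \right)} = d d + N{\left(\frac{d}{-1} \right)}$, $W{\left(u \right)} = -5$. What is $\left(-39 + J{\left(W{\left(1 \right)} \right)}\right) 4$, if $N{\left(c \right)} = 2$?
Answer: $-120$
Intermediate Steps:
$J{\left(d \right)} = \frac{2}{3} + \frac{d^{2}}{3}$ ($J{\left(d \right)} = \frac{d d + 2}{3} = \frac{d^{2} + 2}{3} = \frac{2 + d^{2}}{3} = \frac{2}{3} + \frac{d^{2}}{3}$)
$\left(-39 + J{\left(W{\left(1 \right)} \right)}\right) 4 = \left(-39 + \left(\frac{2}{3} + \frac{\left(-5\right)^{2}}{3}\right)\right) 4 = \left(-39 + \left(\frac{2}{3} + \frac{1}{3} \cdot 25\right)\right) 4 = \left(-39 + \left(\frac{2}{3} + \frac{25}{3}\right)\right) 4 = \left(-39 + 9\right) 4 = \left(-30\right) 4 = -120$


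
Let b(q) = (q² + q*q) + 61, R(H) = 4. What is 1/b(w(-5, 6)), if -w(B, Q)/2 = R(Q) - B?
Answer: 1/709 ≈ 0.0014104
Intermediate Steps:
w(B, Q) = -8 + 2*B (w(B, Q) = -2*(4 - B) = -8 + 2*B)
b(q) = 61 + 2*q² (b(q) = (q² + q²) + 61 = 2*q² + 61 = 61 + 2*q²)
1/b(w(-5, 6)) = 1/(61 + 2*(-8 + 2*(-5))²) = 1/(61 + 2*(-8 - 10)²) = 1/(61 + 2*(-18)²) = 1/(61 + 2*324) = 1/(61 + 648) = 1/709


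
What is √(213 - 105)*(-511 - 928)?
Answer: -8634*√3 ≈ -14955.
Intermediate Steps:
√(213 - 105)*(-511 - 928) = √108*(-1439) = (6*√3)*(-1439) = -8634*√3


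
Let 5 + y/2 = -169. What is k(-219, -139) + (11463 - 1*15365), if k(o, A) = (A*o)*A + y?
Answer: -4235549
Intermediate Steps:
y = -348 (y = -10 + 2*(-169) = -10 - 338 = -348)
k(o, A) = -348 + o*A**2 (k(o, A) = (A*o)*A - 348 = o*A**2 - 348 = -348 + o*A**2)
k(-219, -139) + (11463 - 1*15365) = (-348 - 219*(-139)**2) + (11463 - 1*15365) = (-348 - 219*19321) + (11463 - 15365) = (-348 - 4231299) - 3902 = -4231647 - 3902 = -4235549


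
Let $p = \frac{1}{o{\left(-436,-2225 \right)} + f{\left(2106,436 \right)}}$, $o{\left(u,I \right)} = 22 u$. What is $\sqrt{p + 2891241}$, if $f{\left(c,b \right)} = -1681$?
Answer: $\frac{4 \sqrt{22963777233451}}{11273} \approx 1700.4$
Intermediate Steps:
$p = - \frac{1}{11273}$ ($p = \frac{1}{22 \left(-436\right) - 1681} = \frac{1}{-9592 - 1681} = \frac{1}{-11273} = - \frac{1}{11273} \approx -8.8708 \cdot 10^{-5}$)
$\sqrt{p + 2891241} = \sqrt{- \frac{1}{11273} + 2891241} = \sqrt{\frac{32592959792}{11273}} = \frac{4 \sqrt{22963777233451}}{11273}$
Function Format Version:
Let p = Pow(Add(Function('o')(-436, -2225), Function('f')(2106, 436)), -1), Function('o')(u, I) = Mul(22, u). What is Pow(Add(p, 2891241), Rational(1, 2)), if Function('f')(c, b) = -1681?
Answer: Mul(Rational(4, 11273), Pow(22963777233451, Rational(1, 2))) ≈ 1700.4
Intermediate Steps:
p = Rational(-1, 11273) (p = Pow(Add(Mul(22, -436), -1681), -1) = Pow(Add(-9592, -1681), -1) = Pow(-11273, -1) = Rational(-1, 11273) ≈ -8.8708e-5)
Pow(Add(p, 2891241), Rational(1, 2)) = Pow(Add(Rational(-1, 11273), 2891241), Rational(1, 2)) = Pow(Rational(32592959792, 11273), Rational(1, 2)) = Mul(Rational(4, 11273), Pow(22963777233451, Rational(1, 2)))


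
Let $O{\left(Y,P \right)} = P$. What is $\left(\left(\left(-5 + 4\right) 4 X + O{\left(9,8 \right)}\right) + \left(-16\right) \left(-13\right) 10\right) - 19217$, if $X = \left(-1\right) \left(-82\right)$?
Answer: $-17457$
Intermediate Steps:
$X = 82$
$\left(\left(\left(-5 + 4\right) 4 X + O{\left(9,8 \right)}\right) + \left(-16\right) \left(-13\right) 10\right) - 19217 = \left(\left(\left(-5 + 4\right) 4 \cdot 82 + 8\right) + \left(-16\right) \left(-13\right) 10\right) - 19217 = \left(\left(\left(-1\right) 4 \cdot 82 + 8\right) + 208 \cdot 10\right) - 19217 = \left(\left(\left(-4\right) 82 + 8\right) + 2080\right) - 19217 = \left(\left(-328 + 8\right) + 2080\right) - 19217 = \left(-320 + 2080\right) - 19217 = 1760 - 19217 = -17457$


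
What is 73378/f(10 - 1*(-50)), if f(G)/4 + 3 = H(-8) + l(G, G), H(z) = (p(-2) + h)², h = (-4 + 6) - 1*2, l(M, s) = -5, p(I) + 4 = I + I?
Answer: 36689/112 ≈ 327.58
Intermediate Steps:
p(I) = -4 + 2*I (p(I) = -4 + (I + I) = -4 + 2*I)
h = 0 (h = 2 - 2 = 0)
H(z) = 64 (H(z) = ((-4 + 2*(-2)) + 0)² = ((-4 - 4) + 0)² = (-8 + 0)² = (-8)² = 64)
f(G) = 224 (f(G) = -12 + 4*(64 - 5) = -12 + 4*59 = -12 + 236 = 224)
73378/f(10 - 1*(-50)) = 73378/224 = 73378*(1/224) = 36689/112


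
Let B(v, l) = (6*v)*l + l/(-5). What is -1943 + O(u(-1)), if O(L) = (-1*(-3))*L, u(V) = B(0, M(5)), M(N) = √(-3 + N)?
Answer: -1943 - 3*√2/5 ≈ -1943.8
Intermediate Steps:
B(v, l) = -l/5 + 6*l*v (B(v, l) = 6*l*v + l*(-⅕) = 6*l*v - l/5 = -l/5 + 6*l*v)
u(V) = -√2/5 (u(V) = √(-3 + 5)*(-1 + 30*0)/5 = √2*(-1 + 0)/5 = (⅕)*√2*(-1) = -√2/5)
O(L) = 3*L
-1943 + O(u(-1)) = -1943 + 3*(-√2/5) = -1943 - 3*√2/5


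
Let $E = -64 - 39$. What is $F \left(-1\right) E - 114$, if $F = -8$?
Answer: $-938$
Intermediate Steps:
$E = -103$ ($E = -64 - 39 = -103$)
$F \left(-1\right) E - 114 = \left(-8\right) \left(-1\right) \left(-103\right) - 114 = 8 \left(-103\right) - 114 = -824 - 114 = -938$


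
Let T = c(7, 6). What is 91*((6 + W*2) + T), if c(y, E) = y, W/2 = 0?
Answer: 1183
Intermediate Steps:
W = 0 (W = 2*0 = 0)
T = 7
91*((6 + W*2) + T) = 91*((6 + 0*2) + 7) = 91*((6 + 0) + 7) = 91*(6 + 7) = 91*13 = 1183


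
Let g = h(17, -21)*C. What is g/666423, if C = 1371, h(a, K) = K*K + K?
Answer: 63980/74047 ≈ 0.86405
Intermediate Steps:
h(a, K) = K + K² (h(a, K) = K² + K = K + K²)
g = 575820 (g = -21*(1 - 21)*1371 = -21*(-20)*1371 = 420*1371 = 575820)
g/666423 = 575820/666423 = 575820*(1/666423) = 63980/74047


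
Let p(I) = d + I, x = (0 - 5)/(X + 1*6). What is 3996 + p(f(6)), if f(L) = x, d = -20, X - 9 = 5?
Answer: 15903/4 ≈ 3975.8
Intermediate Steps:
X = 14 (X = 9 + 5 = 14)
x = -¼ (x = (0 - 5)/(14 + 1*6) = -5/(14 + 6) = -5/20 = -5*1/20 = -¼ ≈ -0.25000)
f(L) = -¼
p(I) = -20 + I
3996 + p(f(6)) = 3996 + (-20 - ¼) = 3996 - 81/4 = 15903/4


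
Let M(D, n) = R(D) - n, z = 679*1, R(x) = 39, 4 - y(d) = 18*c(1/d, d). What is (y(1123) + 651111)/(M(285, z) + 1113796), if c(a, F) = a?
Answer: 731202127/1250074188 ≈ 0.58493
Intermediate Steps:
y(d) = 4 - 18/d
z = 679
M(D, n) = 39 - n
(y(1123) + 651111)/(M(285, z) + 1113796) = ((4 - 18/1123) + 651111)/((39 - 1*679) + 1113796) = ((4 - 18*1/1123) + 651111)/((39 - 679) + 1113796) = ((4 - 18/1123) + 651111)/(-640 + 1113796) = (4474/1123 + 651111)/1113156 = (731202127/1123)*(1/1113156) = 731202127/1250074188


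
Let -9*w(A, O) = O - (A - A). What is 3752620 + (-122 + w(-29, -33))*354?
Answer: 3710730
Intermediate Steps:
w(A, O) = -O/9 (w(A, O) = -(O - (A - A))/9 = -(O - 1*0)/9 = -(O + 0)/9 = -O/9)
3752620 + (-122 + w(-29, -33))*354 = 3752620 + (-122 - ⅑*(-33))*354 = 3752620 + (-122 + 11/3)*354 = 3752620 - 355/3*354 = 3752620 - 41890 = 3710730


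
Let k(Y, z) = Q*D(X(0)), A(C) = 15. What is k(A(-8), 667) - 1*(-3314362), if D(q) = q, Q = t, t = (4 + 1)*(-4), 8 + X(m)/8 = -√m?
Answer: 3315642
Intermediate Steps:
X(m) = -64 - 8*√m (X(m) = -64 + 8*(-√m) = -64 - 8*√m)
t = -20 (t = 5*(-4) = -20)
Q = -20
k(Y, z) = 1280 (k(Y, z) = -20*(-64 - 8*√0) = -20*(-64 - 8*0) = -20*(-64 + 0) = -20*(-64) = 1280)
k(A(-8), 667) - 1*(-3314362) = 1280 - 1*(-3314362) = 1280 + 3314362 = 3315642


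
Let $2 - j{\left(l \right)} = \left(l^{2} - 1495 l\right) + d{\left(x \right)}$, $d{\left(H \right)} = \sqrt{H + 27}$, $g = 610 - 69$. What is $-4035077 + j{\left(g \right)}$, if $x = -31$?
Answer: $-3518961 - 2 i \approx -3.519 \cdot 10^{6} - 2.0 i$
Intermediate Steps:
$g = 541$ ($g = 610 - 69 = 541$)
$d{\left(H \right)} = \sqrt{27 + H}$
$j{\left(l \right)} = 2 - l^{2} - 2 i + 1495 l$ ($j{\left(l \right)} = 2 - \left(\left(l^{2} - 1495 l\right) + \sqrt{27 - 31}\right) = 2 - \left(\left(l^{2} - 1495 l\right) + \sqrt{-4}\right) = 2 - \left(\left(l^{2} - 1495 l\right) + 2 i\right) = 2 - \left(l^{2} - 1495 l + 2 i\right) = 2 - l^{2} - 2 i + 1495 l$)
$-4035077 + j{\left(g \right)} = -4035077 + \left(2 - 541^{2} - 2 i + 1495 \cdot 541\right) = -4035077 + \left(2 - 292681 - 2 i + 808795\right) = -4035077 + \left(516116 - 2 i\right) = -3518961 - 2 i$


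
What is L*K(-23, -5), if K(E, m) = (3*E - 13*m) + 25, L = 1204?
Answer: 25284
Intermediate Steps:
K(E, m) = 25 - 13*m + 3*E (K(E, m) = (-13*m + 3*E) + 25 = 25 - 13*m + 3*E)
L*K(-23, -5) = 1204*(25 - 13*(-5) + 3*(-23)) = 1204*(25 + 65 - 69) = 1204*21 = 25284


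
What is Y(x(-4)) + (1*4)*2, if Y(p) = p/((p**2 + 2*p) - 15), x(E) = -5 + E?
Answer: 125/16 ≈ 7.8125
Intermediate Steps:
Y(p) = p/(-15 + p**2 + 2*p)
Y(x(-4)) + (1*4)*2 = (-5 - 4)/(-15 + (-5 - 4)**2 + 2*(-5 - 4)) + (1*4)*2 = -9/(-15 + (-9)**2 + 2*(-9)) + 4*2 = -9/(-15 + 81 - 18) + 8 = -9/48 + 8 = -9*1/48 + 8 = -3/16 + 8 = 125/16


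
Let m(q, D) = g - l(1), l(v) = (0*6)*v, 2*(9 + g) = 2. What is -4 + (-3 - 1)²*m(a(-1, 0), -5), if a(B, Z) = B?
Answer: -132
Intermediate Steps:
g = -8 (g = -9 + (½)*2 = -9 + 1 = -8)
l(v) = 0 (l(v) = 0*v = 0)
m(q, D) = -8 (m(q, D) = -8 - 1*0 = -8 + 0 = -8)
-4 + (-3 - 1)²*m(a(-1, 0), -5) = -4 + (-3 - 1)²*(-8) = -4 + (-4)²*(-8) = -4 + 16*(-8) = -4 - 128 = -132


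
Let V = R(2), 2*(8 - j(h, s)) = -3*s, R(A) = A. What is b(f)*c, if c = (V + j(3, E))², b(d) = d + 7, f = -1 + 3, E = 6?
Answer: 3249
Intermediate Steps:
j(h, s) = 8 + 3*s/2 (j(h, s) = 8 - (-3)*s/2 = 8 + 3*s/2)
V = 2
f = 2
b(d) = 7 + d
c = 361 (c = (2 + (8 + (3/2)*6))² = (2 + (8 + 9))² = (2 + 17)² = 19² = 361)
b(f)*c = (7 + 2)*361 = 9*361 = 3249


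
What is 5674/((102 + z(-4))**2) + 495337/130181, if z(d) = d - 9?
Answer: 4662211371/1031163701 ≈ 4.5213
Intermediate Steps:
z(d) = -9 + d
5674/((102 + z(-4))**2) + 495337/130181 = 5674/((102 + (-9 - 4))**2) + 495337/130181 = 5674/((102 - 13)**2) + 495337*(1/130181) = 5674/(89**2) + 495337/130181 = 5674/7921 + 495337/130181 = 4662211371/1031163701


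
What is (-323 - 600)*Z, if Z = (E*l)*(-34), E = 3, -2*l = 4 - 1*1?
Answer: -141219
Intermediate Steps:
l = -3/2 (l = -(4 - 1*1)/2 = -(4 - 1)/2 = -½*3 = -3/2 ≈ -1.5000)
Z = 153 (Z = (3*(-3/2))*(-34) = -9/2*(-34) = 153)
(-323 - 600)*Z = (-323 - 600)*153 = -923*153 = -141219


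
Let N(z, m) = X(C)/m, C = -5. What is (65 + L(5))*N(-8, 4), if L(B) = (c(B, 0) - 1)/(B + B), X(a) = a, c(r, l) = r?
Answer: -327/4 ≈ -81.750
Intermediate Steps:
L(B) = (-1 + B)/(2*B) (L(B) = (B - 1)/(B + B) = (-1 + B)/((2*B)) = (-1 + B)*(1/(2*B)) = (-1 + B)/(2*B))
N(z, m) = -5/m
(65 + L(5))*N(-8, 4) = (65 + (½)*(-1 + 5)/5)*(-5/4) = (65 + (½)*(⅕)*4)*(-5*¼) = (65 + ⅖)*(-5/4) = (327/5)*(-5/4) = -327/4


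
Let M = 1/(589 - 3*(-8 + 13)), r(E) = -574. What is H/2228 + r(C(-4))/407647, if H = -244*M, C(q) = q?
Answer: -208384599/130332083546 ≈ -0.0015989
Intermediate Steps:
M = 1/574 (M = 1/(589 - 3*5) = 1/(589 - 15) = 1/574 ≈ 0.0017422)
H = -122/287 (H = -244*1/574 = -122/287 ≈ -0.42509)
H/2228 + r(C(-4))/407647 = -122/287/2228 - 574/407647 = -122/287*1/2228 - 574*1/407647 = -61/319718 - 574/407647 = -208384599/130332083546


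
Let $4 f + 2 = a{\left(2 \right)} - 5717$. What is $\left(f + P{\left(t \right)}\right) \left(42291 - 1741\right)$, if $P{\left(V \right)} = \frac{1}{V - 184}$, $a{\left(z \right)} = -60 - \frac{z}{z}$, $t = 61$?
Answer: $- \frac{7207194800}{123} \approx -5.8595 \cdot 10^{7}$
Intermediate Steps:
$a{\left(z \right)} = -61$ ($a{\left(z \right)} = -60 - 1 = -61$)
$f = -1445$ ($f = - \frac{1}{2} + \frac{-61 - 5717}{4} = - \frac{1}{2} + \frac{1}{4} \left(-5778\right) = - \frac{1}{2} - \frac{2889}{2} = -1445$)
$P{\left(V \right)} = \frac{1}{-184 + V}$
$\left(f + P{\left(t \right)}\right) \left(42291 - 1741\right) = \left(-1445 + \frac{1}{-184 + 61}\right) \left(42291 - 1741\right) = \left(-1445 + \frac{1}{-123}\right) 40550 = \left(-1445 - \frac{1}{123}\right) 40550 = \left(- \frac{177736}{123}\right) 40550 = - \frac{7207194800}{123}$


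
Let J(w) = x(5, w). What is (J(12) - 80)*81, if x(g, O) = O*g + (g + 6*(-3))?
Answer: -2673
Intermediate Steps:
x(g, O) = -18 + g + O*g (x(g, O) = O*g + (g - 18) = O*g + (-18 + g) = -18 + g + O*g)
J(w) = -13 + 5*w (J(w) = -18 + 5 + w*5 = -18 + 5 + 5*w = -13 + 5*w)
(J(12) - 80)*81 = ((-13 + 5*12) - 80)*81 = ((-13 + 60) - 80)*81 = (47 - 80)*81 = -33*81 = -2673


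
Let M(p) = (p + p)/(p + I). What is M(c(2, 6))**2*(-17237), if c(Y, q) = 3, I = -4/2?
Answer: -620532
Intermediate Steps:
I = -2 (I = -4*1/2 = -2)
M(p) = 2*p/(-2 + p) (M(p) = (p + p)/(p - 2) = (2*p)/(-2 + p) = 2*p/(-2 + p))
M(c(2, 6))**2*(-17237) = (2*3/(-2 + 3))**2*(-17237) = (2*3/1)**2*(-17237) = (2*3*1)**2*(-17237) = 6**2*(-17237) = 36*(-17237) = -620532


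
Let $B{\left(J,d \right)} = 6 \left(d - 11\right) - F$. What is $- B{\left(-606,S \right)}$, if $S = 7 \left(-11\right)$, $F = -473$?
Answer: $55$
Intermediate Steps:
$S = -77$
$B{\left(J,d \right)} = 407 + 6 d$ ($B{\left(J,d \right)} = 6 \left(d - 11\right) - -473 = 6 \left(-11 + d\right) + 473 = \left(-66 + 6 d\right) + 473 = 407 + 6 d$)
$- B{\left(-606,S \right)} = - (407 + 6 \left(-77\right)) = - (407 - 462) = \left(-1\right) \left(-55\right) = 55$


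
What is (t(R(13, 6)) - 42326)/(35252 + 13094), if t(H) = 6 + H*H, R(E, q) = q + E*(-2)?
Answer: -20960/24173 ≈ -0.86708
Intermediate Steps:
R(E, q) = q - 2*E
t(H) = 6 + H²
(t(R(13, 6)) - 42326)/(35252 + 13094) = ((6 + (6 - 2*13)²) - 42326)/(35252 + 13094) = ((6 + (6 - 26)²) - 42326)/48346 = ((6 + (-20)²) - 42326)*(1/48346) = ((6 + 400) - 42326)*(1/48346) = (406 - 42326)*(1/48346) = -41920*1/48346 = -20960/24173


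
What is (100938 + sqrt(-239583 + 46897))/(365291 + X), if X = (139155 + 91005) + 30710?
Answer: 100938/626161 + I*sqrt(192686)/626161 ≈ 0.1612 + 0.00070103*I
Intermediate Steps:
X = 260870 (X = 230160 + 30710 = 260870)
(100938 + sqrt(-239583 + 46897))/(365291 + X) = (100938 + sqrt(-239583 + 46897))/(365291 + 260870) = (100938 + sqrt(-192686))/626161 = (100938 + I*sqrt(192686))*(1/626161) = 100938/626161 + I*sqrt(192686)/626161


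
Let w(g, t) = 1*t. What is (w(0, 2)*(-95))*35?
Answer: -6650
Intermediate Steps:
w(g, t) = t
(w(0, 2)*(-95))*35 = (2*(-95))*35 = -190*35 = -6650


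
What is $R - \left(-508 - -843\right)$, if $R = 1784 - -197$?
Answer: $1646$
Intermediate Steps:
$R = 1981$ ($R = 1784 + 197 = 1981$)
$R - \left(-508 - -843\right) = 1981 - \left(-508 - -843\right) = 1981 - \left(-508 + 843\right) = 1981 - 335 = 1646$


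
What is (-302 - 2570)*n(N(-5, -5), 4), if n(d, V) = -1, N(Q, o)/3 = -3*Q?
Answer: 2872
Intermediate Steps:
N(Q, o) = -9*Q (N(Q, o) = 3*(-3*Q) = -9*Q)
(-302 - 2570)*n(N(-5, -5), 4) = (-302 - 2570)*(-1) = -2872*(-1) = 2872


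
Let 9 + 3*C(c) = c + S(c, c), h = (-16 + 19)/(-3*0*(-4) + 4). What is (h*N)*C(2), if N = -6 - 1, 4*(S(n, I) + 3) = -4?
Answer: 77/4 ≈ 19.250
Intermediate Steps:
S(n, I) = -4 (S(n, I) = -3 + (1/4)*(-4) = -3 - 1 = -4)
N = -7
h = 3/4 (h = 3/(0*(-4) + 4) = 3/(0 + 4) = 3/4 ≈ 0.75000)
C(c) = -13/3 + c/3 (C(c) = -3 + (c - 4)/3 = -3 + (-4 + c)/3 = -3 + (-4/3 + c/3) = -13/3 + c/3)
(h*N)*C(2) = ((3/4)*(-7))*(-13/3 + (1/3)*2) = -21*(-13/3 + 2/3)/4 = -21/4*(-11/3) = 77/4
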